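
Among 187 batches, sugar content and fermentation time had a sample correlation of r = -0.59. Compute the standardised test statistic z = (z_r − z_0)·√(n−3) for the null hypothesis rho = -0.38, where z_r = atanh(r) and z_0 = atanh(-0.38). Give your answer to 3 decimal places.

-3.766

Fisher z: atanh(-0.59) = -0.677666, atanh(-0.38) = -0.400060
z = (z_r − z_0)·√(n−3) = (-0.677666 − (-0.400060))·√184 = -0.277606 · 13.564660 = -3.766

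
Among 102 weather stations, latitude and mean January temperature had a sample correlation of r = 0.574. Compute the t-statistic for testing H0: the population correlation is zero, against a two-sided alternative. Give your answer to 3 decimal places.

t = r·√(n−2) / √(1−r²) with r = 0.574, n = 102
  = 0.574·√100 / √(1 − 0.329476)
  = 0.574·10.000000 / 0.818855
  = 5.740000 / 0.818855 = 7.010

7.010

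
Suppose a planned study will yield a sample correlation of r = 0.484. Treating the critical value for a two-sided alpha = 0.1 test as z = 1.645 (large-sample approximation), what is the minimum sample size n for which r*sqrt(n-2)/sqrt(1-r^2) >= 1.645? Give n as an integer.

Need r·√(n−2)/√(1−r²) ≥ 1.645
√(n−2) ≥ 1.645·√(1−0.234256) / 0.484 = 1.645·0.875068 / 0.484 = 2.9741
n−2 ≥ 8.8453  ⇒  n ≥ 10.8453
Smallest integer n = 11

11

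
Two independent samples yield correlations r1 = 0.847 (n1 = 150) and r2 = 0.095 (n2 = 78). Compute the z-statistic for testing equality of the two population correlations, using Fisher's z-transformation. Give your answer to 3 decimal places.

8.105

z1 = atanh(0.847) = 1.245440,  z2 = atanh(0.095) = 0.095287
SE = √(1/(n1−3) + 1/(n2−3)) = √(1/147 + 1/75) = √(0.0068027 + 0.0133333) = √0.0201360 = 0.141901
z = (z1 − z2)/SE = (1.245440 − 0.095287) / 0.141901 = 1.150153 / 0.141901 = 8.105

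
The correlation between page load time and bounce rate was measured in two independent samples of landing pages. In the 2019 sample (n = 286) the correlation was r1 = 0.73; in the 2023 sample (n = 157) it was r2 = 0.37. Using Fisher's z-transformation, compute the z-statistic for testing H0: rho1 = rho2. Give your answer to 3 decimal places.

5.396

z1 = atanh(0.73) = 0.928727,  z2 = atanh(0.37) = 0.388423
SE = √(1/(n1−3) + 1/(n2−3)) = √(1/283 + 1/154) = √(0.0035336 + 0.0064935) = √0.0100271 = 0.100135
z = (z1 − z2)/SE = (0.928727 − 0.388423) / 0.100135 = 0.540304 / 0.100135 = 5.396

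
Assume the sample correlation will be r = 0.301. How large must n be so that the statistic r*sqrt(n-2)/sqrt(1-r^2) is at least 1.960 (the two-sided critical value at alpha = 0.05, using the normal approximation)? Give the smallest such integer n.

r√(n−2)/√(1−r²) ≥ 1.960  ⇔  n−2 ≥ (1.960)²·(1−r²)/r²
(1−r²)/r² = (1−0.090601)/0.090601 = 10.0374
n ≥ 2 + 3.8416·10.0374 = 2 + 38.5597 = 40.5597
⌈40.5597⌉ = 41

41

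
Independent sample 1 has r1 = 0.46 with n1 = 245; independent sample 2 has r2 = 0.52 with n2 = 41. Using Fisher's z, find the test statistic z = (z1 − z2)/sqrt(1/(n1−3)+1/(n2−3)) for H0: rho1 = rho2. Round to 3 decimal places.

-0.453

z1 = atanh(0.46) = 0.497311,  z2 = atanh(0.52) = 0.576340
SE = √(1/(n1−3) + 1/(n2−3)) = √(1/242 + 1/38) = √(0.0041322 + 0.0263158) = √0.0304480 = 0.174494
z = (z1 − z2)/SE = (0.497311 − 0.576340) / 0.174494 = -0.079029 / 0.174494 = -0.453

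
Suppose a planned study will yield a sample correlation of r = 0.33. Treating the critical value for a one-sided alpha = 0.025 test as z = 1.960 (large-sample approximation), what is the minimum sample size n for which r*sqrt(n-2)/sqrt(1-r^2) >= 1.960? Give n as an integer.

Need r·√(n−2)/√(1−r²) ≥ 1.960
√(n−2) ≥ 1.960·√(1−0.1089) / 0.33 = 1.960·0.943981 / 0.33 = 5.6067
n−2 ≥ 31.4351  ⇒  n ≥ 33.4351
Smallest integer n = 34

34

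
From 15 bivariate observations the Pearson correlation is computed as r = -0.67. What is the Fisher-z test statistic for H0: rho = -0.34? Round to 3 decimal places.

Fisher z: atanh(-0.67) = -0.810743, atanh(-0.34) = -0.354093
z = (z_r − z_0)·√(n−3) = (-0.810743 − (-0.354093))·√12 = -0.456650 · 3.464102 = -1.582

-1.582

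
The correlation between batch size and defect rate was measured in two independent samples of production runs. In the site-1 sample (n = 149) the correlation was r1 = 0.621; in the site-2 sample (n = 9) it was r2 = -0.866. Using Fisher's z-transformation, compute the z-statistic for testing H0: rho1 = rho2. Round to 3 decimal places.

4.906

Fisher z-transforms: z1 = atanh(0.621) = 0.726631, z2 = atanh(-0.866) = -1.316856; difference d = 2.043487
Var(d) = 1/146 + 1/6 = 0.0068493 + 0.1666667 = 0.1735160
z = d/√Var(d) = 2.043487 / √0.1735160 = 2.043487 / 0.416553 = 4.906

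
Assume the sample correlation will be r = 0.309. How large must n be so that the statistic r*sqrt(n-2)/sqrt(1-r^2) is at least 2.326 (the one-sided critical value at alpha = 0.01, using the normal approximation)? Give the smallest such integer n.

r√(n−2)/√(1−r²) ≥ 2.326  ⇔  n−2 ≥ (2.326)²·(1−r²)/r²
(1−r²)/r² = (1−0.095481)/0.095481 = 9.4733
n ≥ 2 + 5.410276·9.4733 = 2 + 51.2532 = 53.2532
⌈53.2532⌉ = 54

54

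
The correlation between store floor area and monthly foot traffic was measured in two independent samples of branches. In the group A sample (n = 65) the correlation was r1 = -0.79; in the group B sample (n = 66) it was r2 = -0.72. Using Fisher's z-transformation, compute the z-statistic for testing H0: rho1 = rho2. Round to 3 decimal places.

-0.916

z1 = atanh(-0.79) = -1.071432,  z2 = atanh(-0.72) = -0.907645
SE = √(1/(n1−3) + 1/(n2−3)) = √(1/62 + 1/63) = √(0.0161290 + 0.0158730) = √0.0320020 = 0.178891
z = (z1 − z2)/SE = (-1.071432 − (-0.907645)) / 0.178891 = -0.163787 / 0.178891 = -0.916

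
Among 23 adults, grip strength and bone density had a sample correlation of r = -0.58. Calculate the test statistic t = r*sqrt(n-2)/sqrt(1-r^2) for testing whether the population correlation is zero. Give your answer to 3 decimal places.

1 − r² = 1 − 0.3364 = 0.6636;  √(1−r²) = 0.814616
√(n−2) = √21 = 4.582576
t = r·√(n−2)/√(1−r²) = -0.58 · 4.582576 / 0.814616 = -3.263

-3.263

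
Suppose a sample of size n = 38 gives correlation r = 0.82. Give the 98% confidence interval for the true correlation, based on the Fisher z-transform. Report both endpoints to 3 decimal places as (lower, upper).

(0.643, 0.914)

z_r = atanh(0.82) = 1.156817;  SE = 1/√(n−3) = 1/√35 = 0.169031
z-limits: 1.156817 ± 2.326·0.169031 = 1.156817 ± 0.393166 = [0.763651, 1.549983]
ρ-limits: (tanh 0.763651, tanh 1.549983) = (0.643, 0.914)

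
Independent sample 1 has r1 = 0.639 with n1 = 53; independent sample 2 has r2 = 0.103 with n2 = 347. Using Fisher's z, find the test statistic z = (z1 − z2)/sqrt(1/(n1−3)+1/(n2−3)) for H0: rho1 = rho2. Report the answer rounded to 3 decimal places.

4.315

z1 = atanh(0.639) = 0.756482,  z2 = atanh(0.103) = 0.103367
SE = √(1/(n1−3) + 1/(n2−3)) = √(1/50 + 1/344) = √(0.0200000 + 0.0029070) = √0.0229070 = 0.151351
z = (z1 − z2)/SE = (0.756482 − 0.103367) / 0.151351 = 0.653115 / 0.151351 = 4.315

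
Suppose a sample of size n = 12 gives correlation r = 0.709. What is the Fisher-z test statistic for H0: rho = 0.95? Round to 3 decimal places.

z_r = atanh(0.709) = 0.885170,  z_0 = atanh(0.95) = 1.831781
SE = 1/√(n−3) = 1/√9 = 0.333333
z = (z_r − z_0)/SE = (0.885170 − 1.831781) / 0.333333 = -0.946611 / 0.333333 = -2.840

-2.840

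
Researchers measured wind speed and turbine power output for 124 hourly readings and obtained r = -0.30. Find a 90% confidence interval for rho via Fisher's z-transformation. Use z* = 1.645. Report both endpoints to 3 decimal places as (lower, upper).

(-0.429, -0.159)

Fisher z: z_r = atanh(r) = ½·ln((1+(-0.30))/(1−(-0.30))) = -0.309520
SE(z) = 1/√(n−3) = 1/√121 = 0.090909
90% ⇒ z* = 1.645; margin = 1.645·0.090909 = 0.149545
CI on z-scale: (-0.459065, -0.159975)
Back-transform: tanh(-0.459065) = -0.429322, tanh(-0.159975) = -0.158624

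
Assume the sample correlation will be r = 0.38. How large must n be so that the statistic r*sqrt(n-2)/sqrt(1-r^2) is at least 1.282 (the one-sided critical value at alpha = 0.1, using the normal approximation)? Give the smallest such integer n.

12

Need r·√(n−2)/√(1−r²) ≥ 1.282
√(n−2) ≥ 1.282·√(1−0.1444) / 0.38 = 1.282·0.924986 / 0.38 = 3.1206
n−2 ≥ 9.7381  ⇒  n ≥ 11.7381
Smallest integer n = 12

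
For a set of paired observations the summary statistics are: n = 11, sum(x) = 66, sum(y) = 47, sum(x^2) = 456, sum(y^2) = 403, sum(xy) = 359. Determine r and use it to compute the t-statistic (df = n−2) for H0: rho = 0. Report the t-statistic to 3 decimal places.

2.933

Numerator: nΣxy − (Σx)(Σy) = 11·359 − (66)(47) = 847
Denominator: √[(nΣx²−(Σx)²)(nΣy²−(Σy)²)]
  nΣx²−(Σx)² = 11·456 − 4356 = 660;  nΣy²−(Σy)² = 11·403 − 2209 = 2224
  √(660·2224) = √1467840 = 1211.5445
r = 847 / 1211.5445 = 0.6991
t = r·√(n−2)/√(1−r²) = 0.6991·√9 / √(1−0.488741) = 2.097300 / 0.715024 = 2.933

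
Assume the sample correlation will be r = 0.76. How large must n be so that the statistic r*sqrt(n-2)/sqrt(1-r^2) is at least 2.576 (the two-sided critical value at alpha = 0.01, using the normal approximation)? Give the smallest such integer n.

7

r√(n−2)/√(1−r²) ≥ 2.576  ⇔  n−2 ≥ (2.576)²·(1−r²)/r²
(1−r²)/r² = (1−0.5776)/0.5776 = 0.7313
n ≥ 2 + 6.635776·0.7313 = 2 + 4.8527 = 6.8527
⌈6.8527⌉ = 7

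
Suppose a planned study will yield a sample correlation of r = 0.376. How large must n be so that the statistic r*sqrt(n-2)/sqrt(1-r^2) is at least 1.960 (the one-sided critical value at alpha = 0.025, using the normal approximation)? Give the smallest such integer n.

26

Need r·√(n−2)/√(1−r²) ≥ 1.960
√(n−2) ≥ 1.960·√(1−0.141376) / 0.376 = 1.960·0.926620 / 0.376 = 4.8303
n−2 ≥ 23.3318  ⇒  n ≥ 25.3318
Smallest integer n = 26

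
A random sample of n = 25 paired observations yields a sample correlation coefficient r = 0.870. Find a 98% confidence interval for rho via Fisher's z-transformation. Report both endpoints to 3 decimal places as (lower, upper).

(0.684, 0.950)

Fisher z: z_r = atanh(r) = ½·ln((1+0.870)/(1−0.870)) = 1.333080
SE(z) = 1/√(n−3) = 1/√22 = 0.213201
98% ⇒ z* = 2.326; margin = 2.326·0.213201 = 0.495906
CI on z-scale: (0.837174, 1.828986)
Back-transform: tanh(0.837174) = 0.684309, tanh(1.828986) = 0.949727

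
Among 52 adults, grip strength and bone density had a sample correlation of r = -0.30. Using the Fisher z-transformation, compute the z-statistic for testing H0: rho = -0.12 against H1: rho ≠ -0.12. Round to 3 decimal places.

-1.323

z_r = atanh(-0.30) = -0.309520,  z_0 = atanh(-0.12) = -0.120581
SE = 1/√(n−3) = 1/√49 = 0.142857
z = (z_r − z_0)/SE = (-0.309520 − (-0.120581)) / 0.142857 = -0.188939 / 0.142857 = -1.323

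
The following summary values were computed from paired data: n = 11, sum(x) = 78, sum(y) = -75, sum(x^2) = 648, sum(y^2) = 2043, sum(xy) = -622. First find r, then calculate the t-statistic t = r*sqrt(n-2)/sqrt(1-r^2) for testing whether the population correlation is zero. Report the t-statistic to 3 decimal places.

-0.730

Numerator: nΣxy − (Σx)(Σy) = 11·(-622) − (78)(-75) = -992
Denominator: √[(nΣx²−(Σx)²)(nΣy²−(Σy)²)]
  nΣx²−(Σx)² = 11·648 − 6084 = 1044;  nΣy²−(Σy)² = 11·2043 − 5625 = 16848
  √(1044·16848) = √17589312 = 4193.9614
r = -992 / 4193.9614 = -0.2365
t = r·√(n−2)/√(1−r²) = -0.2365·√9 / √(1−0.055932) = -0.709500 / 0.971632 = -0.730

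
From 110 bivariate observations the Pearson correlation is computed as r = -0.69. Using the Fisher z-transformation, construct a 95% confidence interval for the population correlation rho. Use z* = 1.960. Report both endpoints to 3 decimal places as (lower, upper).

(-0.777, -0.577)

Fisher z: z_r = atanh(r) = ½·ln((1+(-0.69))/(1−(-0.69))) = -0.847956
SE(z) = 1/√(n−3) = 1/√107 = 0.096674
95% ⇒ z* = 1.960; margin = 1.960·0.096674 = 0.189481
CI on z-scale: (-1.037437, -0.658475)
Back-transform: tanh(-1.037437) = -0.776874, tanh(-0.658475) = -0.577348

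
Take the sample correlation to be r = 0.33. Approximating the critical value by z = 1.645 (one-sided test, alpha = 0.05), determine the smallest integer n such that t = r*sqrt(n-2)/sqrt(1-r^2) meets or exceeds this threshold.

r√(n−2)/√(1−r²) ≥ 1.645  ⇔  n−2 ≥ (1.645)²·(1−r²)/r²
(1−r²)/r² = (1−0.1089)/0.1089 = 8.1827
n ≥ 2 + 2.706025·8.1827 = 2 + 22.1426 = 24.1426
⌈24.1426⌉ = 25

25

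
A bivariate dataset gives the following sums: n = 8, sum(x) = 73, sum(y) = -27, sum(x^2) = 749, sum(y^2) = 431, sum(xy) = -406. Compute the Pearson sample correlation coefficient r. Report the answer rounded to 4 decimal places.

S_xy = nΣxy − ΣxΣy = 8·(-406) − 73·(-27) = -3248 − (-1971) = -1277
S_xx = nΣx² − (Σx)² = 8·749 − 73² = 5992 − 5329 = 663
S_yy = nΣy² − (Σy)² = 8·431 − (-27)² = 3448 − 729 = 2719
r = S_xy / √(S_xx·S_yy) = -1277 / √(663·2719) = -1277 / √1802697 = -1277 / 1342.6455 = -0.9511

-0.9511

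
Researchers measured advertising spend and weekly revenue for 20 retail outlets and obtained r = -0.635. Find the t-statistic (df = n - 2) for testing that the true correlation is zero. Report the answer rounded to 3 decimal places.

-3.487

1 − r² = 1 − 0.403225 = 0.596775;  √(1−r²) = 0.772512
√(n−2) = √18 = 4.242641
t = r·√(n−2)/√(1−r²) = -0.635 · 4.242641 / 0.772512 = -3.487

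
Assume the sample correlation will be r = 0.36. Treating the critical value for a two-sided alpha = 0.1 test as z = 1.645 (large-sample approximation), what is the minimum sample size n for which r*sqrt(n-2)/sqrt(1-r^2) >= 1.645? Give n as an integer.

r√(n−2)/√(1−r²) ≥ 1.645  ⇔  n−2 ≥ (1.645)²·(1−r²)/r²
(1−r²)/r² = (1−0.1296)/0.1296 = 6.7160
n ≥ 2 + 2.706025·6.7160 = 2 + 18.1737 = 20.1737
⌈20.1737⌉ = 21

21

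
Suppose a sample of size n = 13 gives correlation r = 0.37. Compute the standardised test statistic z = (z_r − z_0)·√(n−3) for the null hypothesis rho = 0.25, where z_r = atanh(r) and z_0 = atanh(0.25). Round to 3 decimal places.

z_r = atanh(0.37) = 0.388423,  z_0 = atanh(0.25) = 0.255413
SE = 1/√(n−3) = 1/√10 = 0.316228
z = (z_r − z_0)/SE = (0.388423 − 0.255413) / 0.316228 = 0.133010 / 0.316228 = 0.421

0.421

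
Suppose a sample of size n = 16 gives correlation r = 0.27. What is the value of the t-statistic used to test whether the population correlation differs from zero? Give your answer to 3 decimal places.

1.049

1 − r² = 1 − 0.0729 = 0.9271;  √(1−r²) = 0.962860
√(n−2) = √14 = 3.741657
t = r·√(n−2)/√(1−r²) = 0.27 · 3.741657 / 0.962860 = 1.049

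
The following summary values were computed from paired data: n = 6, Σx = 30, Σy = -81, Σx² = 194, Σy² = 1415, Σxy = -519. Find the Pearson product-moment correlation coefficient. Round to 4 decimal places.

-0.9585

Numerator: nΣxy − (Σx)(Σy) = 6·(-519) − (30)(-81) = -684
Denominator: √[(nΣx²−(Σx)²)(nΣy²−(Σy)²)]
  nΣx²−(Σx)² = 6·194 − 900 = 264;  nΣy²−(Σy)² = 6·1415 − 6561 = 1929
  √(264·1929) = √509256 = 713.6217
r = -684 / 713.6217 = -0.9585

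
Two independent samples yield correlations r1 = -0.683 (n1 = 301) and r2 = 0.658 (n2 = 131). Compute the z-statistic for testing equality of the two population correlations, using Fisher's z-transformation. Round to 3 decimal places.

-15.367

Fisher z-transforms: z1 = atanh(-0.683) = -0.834716, z2 = atanh(0.658) = 0.789278; difference d = -1.623994
Var(d) = 1/298 + 1/128 = 0.0033557 + 0.0078125 = 0.0111682
z = d/√Var(d) = -1.623994 / √0.0111682 = -1.623994 / 0.105680 = -15.367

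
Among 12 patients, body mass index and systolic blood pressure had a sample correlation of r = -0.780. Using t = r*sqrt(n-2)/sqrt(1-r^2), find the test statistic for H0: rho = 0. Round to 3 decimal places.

-3.942

1 − r² = 1 − 0.608400 = 0.391600;  √(1−r²) = 0.625780
√(n−2) = √10 = 3.162278
t = r·√(n−2)/√(1−r²) = -0.780 · 3.162278 / 0.625780 = -3.942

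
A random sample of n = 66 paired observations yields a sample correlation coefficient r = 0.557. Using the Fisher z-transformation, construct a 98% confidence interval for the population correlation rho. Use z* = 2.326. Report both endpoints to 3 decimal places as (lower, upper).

z_r = atanh(0.557) = 0.628473;  SE = 1/√(n−3) = 1/√63 = 0.125988
z-limits: 0.628473 ± 2.326·0.125988 = 0.628473 ± 0.293048 = [0.335425, 0.921521]
ρ-limits: (tanh 0.335425, tanh 0.921521) = (0.323, 0.727)

(0.323, 0.727)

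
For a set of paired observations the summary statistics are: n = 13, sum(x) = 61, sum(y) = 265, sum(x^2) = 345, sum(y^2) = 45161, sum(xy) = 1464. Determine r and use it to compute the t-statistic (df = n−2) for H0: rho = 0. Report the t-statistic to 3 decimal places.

0.484

Numerator: nΣxy − (Σx)(Σy) = 13·1464 − (61)(265) = 2867
Denominator: √[(nΣx²−(Σx)²)(nΣy²−(Σy)²)]
  nΣx²−(Σx)² = 13·345 − 3721 = 764;  nΣy²−(Σy)² = 13·45161 − 70225 = 516868
  √(764·516868) = √394887152 = 19871.7677
r = 2867 / 19871.7677 = 0.1443
t = r·√(n−2)/√(1−r²) = 0.1443·√11 / √(1−0.020822) = 0.478589 / 0.989534 = 0.484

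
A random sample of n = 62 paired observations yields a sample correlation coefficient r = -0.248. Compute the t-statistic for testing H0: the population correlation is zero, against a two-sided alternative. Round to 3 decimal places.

t = r·√(n−2) / √(1−r²) with r = -0.248, n = 62
  = -0.248·√60 / √(1 − 0.061504)
  = -0.248·7.745967 / 0.968760
  = -1.921000 / 0.968760 = -1.983

-1.983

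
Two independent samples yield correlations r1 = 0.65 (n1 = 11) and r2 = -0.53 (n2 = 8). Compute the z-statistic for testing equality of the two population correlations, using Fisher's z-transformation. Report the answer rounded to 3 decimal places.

2.395

z1 = atanh(0.65) = 0.775299,  z2 = atanh(-0.53) = -0.590145
SE = √(1/(n1−3) + 1/(n2−3)) = √(1/8 + 1/5) = √(0.1250000 + 0.2000000) = √0.3250000 = 0.570088
z = (z1 − z2)/SE = (0.775299 − (-0.590145)) / 0.570088 = 1.365444 / 0.570088 = 2.395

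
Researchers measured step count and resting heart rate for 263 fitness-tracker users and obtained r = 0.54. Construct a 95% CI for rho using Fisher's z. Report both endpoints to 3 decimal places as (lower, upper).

Fisher z: z_r = atanh(r) = ½·ln((1+0.54)/(1−0.54)) = 0.604156
SE(z) = 1/√(n−3) = 1/√260 = 0.062017
95% ⇒ z* = 1.960; margin = 1.960·0.062017 = 0.121553
CI on z-scale: (0.482603, 0.725709)
Back-transform: tanh(0.482603) = 0.448326, tanh(0.725709) = 0.620433

(0.448, 0.620)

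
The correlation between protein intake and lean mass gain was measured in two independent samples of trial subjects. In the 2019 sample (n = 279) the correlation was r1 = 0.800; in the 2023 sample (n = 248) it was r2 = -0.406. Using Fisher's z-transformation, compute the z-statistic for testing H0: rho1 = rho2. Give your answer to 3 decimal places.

17.424

z1 = atanh(0.800) = 1.098612,  z2 = atanh(-0.406) = -0.430812
SE = √(1/(n1−3) + 1/(n2−3)) = √(1/276 + 1/245) = √(0.0036232 + 0.0040816) = √0.0077048 = 0.087777
z = (z1 − z2)/SE = (1.098612 − (-0.430812)) / 0.087777 = 1.529424 / 0.087777 = 17.424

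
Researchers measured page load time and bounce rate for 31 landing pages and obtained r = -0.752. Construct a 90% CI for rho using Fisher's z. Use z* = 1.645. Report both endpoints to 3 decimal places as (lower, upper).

(-0.859, -0.583)

z_r = atanh(-0.752) = -0.977542;  SE = 1/√(n−3) = 1/√28 = 0.188982
z-limits: -0.977542 ± 1.645·0.188982 = -0.977542 ± 0.310875 = [-1.288417, -0.666667]
ρ-limits: (tanh -1.288417, tanh -0.666667) = (-0.859, -0.583)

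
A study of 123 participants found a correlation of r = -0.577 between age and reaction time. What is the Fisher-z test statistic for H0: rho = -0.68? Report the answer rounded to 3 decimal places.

Fisher z: atanh(-0.577) = -0.657954, atanh(-0.68) = -0.829114
z = (z_r − z_0)·√(n−3) = (-0.657954 − (-0.829114))·√120 = 0.171160 · 10.954451 = 1.875

1.875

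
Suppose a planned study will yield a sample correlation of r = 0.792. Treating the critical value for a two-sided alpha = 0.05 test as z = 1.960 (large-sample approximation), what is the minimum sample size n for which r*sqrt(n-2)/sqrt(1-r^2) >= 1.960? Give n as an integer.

5

Need r·√(n−2)/√(1−r²) ≥ 1.960
√(n−2) ≥ 1.960·√(1−0.627264) / 0.792 = 1.960·0.610521 / 0.792 = 1.5109
n−2 ≥ 2.2828  ⇒  n ≥ 4.2828
Smallest integer n = 5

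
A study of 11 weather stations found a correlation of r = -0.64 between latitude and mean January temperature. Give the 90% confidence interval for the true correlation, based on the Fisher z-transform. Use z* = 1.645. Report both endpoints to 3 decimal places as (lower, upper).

(-0.872, -0.175)

z_r = atanh(-0.64) = -0.758174;  SE = 1/√(n−3) = 1/√8 = 0.353553
z-limits: -0.758174 ± 1.645·0.353553 = -0.758174 ± 0.581595 = [-1.339769, -0.176579]
ρ-limits: (tanh -1.339769, tanh -0.176579) = (-0.872, -0.175)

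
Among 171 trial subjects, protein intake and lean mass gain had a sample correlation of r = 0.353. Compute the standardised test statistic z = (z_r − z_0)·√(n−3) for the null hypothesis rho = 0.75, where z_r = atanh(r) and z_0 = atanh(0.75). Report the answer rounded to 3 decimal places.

-7.830

z_r = atanh(0.353) = 0.368867,  z_0 = atanh(0.75) = 0.972955
SE = 1/√(n−3) = 1/√168 = 0.077152
z = (z_r − z_0)/SE = (0.368867 − 0.972955) / 0.077152 = -0.604088 / 0.077152 = -7.830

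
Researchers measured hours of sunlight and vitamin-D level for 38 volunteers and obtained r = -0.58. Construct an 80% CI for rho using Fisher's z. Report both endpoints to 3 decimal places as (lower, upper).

(-0.706, -0.418)

z_r = atanh(-0.58) = -0.662463;  SE = 1/√(n−3) = 1/√35 = 0.169031
z-limits: -0.662463 ± 1.282·0.169031 = -0.662463 ± 0.216698 = [-0.879161, -0.445765]
ρ-limits: (tanh -0.879161, tanh -0.445765) = (-0.706, -0.418)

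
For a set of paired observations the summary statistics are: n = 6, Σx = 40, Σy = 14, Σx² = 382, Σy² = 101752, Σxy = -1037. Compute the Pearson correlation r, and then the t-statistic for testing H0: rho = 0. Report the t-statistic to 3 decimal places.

Numerator: nΣxy − (Σx)(Σy) = 6·(-1037) − (40)(14) = -6782
Denominator: √[(nΣx²−(Σx)²)(nΣy²−(Σy)²)]
  nΣx²−(Σx)² = 6·382 − 1600 = 692;  nΣy²−(Σy)² = 6·101752 − 196 = 610316
  √(692·610316) = √422338672 = 20550.8801
r = -6782 / 20550.8801 = -0.3300
t = r·√(n−2)/√(1−r²) = -0.3300·√4 / √(1−0.108900) = -0.660000 / 0.943981 = -0.699

-0.699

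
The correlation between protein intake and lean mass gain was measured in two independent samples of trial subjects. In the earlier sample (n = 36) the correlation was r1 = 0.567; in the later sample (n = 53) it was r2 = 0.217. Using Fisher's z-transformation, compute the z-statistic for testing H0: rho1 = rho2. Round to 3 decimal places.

Fisher z-transforms: z1 = atanh(0.567) = 0.643090, z2 = atanh(0.217) = 0.220506; difference d = 0.422584
Var(d) = 1/33 + 1/50 = 0.0303030 + 0.0200000 = 0.0503030
z = d/√Var(d) = 0.422584 / √0.0503030 = 0.422584 / 0.224283 = 1.884

1.884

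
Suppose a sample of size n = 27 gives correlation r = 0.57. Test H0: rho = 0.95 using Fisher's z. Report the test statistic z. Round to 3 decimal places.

z_r = atanh(0.57) = 0.647523,  z_0 = atanh(0.95) = 1.831781
SE = 1/√(n−3) = 1/√24 = 0.204124
z = (z_r − z_0)/SE = (0.647523 − 1.831781) / 0.204124 = -1.184258 / 0.204124 = -5.802

-5.802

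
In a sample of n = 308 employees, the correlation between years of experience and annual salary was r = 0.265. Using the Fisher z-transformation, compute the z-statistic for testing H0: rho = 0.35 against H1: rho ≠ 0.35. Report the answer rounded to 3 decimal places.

Fisher z: atanh(0.265) = 0.271478, atanh(0.35) = 0.365444
z = (z_r − z_0)·√(n−3) = (0.271478 − 0.365444)·√305 = -0.093966 · 17.464249 = -1.641

-1.641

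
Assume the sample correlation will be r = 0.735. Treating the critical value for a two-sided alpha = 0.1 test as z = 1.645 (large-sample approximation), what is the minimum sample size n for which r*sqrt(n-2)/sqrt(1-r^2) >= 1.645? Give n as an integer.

5

r√(n−2)/√(1−r²) ≥ 1.645  ⇔  n−2 ≥ (1.645)²·(1−r²)/r²
(1−r²)/r² = (1−0.540225)/0.540225 = 0.8511
n ≥ 2 + 2.706025·0.8511 = 2 + 2.3031 = 4.3031
⌈4.3031⌉ = 5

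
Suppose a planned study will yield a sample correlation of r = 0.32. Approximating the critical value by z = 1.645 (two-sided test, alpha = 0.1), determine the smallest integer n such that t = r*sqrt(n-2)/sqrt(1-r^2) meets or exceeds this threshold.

r√(n−2)/√(1−r²) ≥ 1.645  ⇔  n−2 ≥ (1.645)²·(1−r²)/r²
(1−r²)/r² = (1−0.1024)/0.1024 = 8.7656
n ≥ 2 + 2.706025·8.7656 = 2 + 23.7199 = 25.7199
⌈25.7199⌉ = 26

26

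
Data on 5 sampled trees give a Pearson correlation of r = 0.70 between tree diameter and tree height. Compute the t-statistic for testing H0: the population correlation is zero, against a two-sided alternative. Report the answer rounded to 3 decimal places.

t = r·√(n−2) / √(1−r²) with r = 0.70, n = 5
  = 0.70·√3 / √(1 − 0.4900)
  = 0.70·1.732051 / 0.714143
  = 1.212436 / 0.714143 = 1.698

1.698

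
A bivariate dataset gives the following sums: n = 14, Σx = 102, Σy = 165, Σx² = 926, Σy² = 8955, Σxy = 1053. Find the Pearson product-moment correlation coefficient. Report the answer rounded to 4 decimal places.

-0.1317

Numerator: nΣxy − (Σx)(Σy) = 14·1053 − (102)(165) = -2088
Denominator: √[(nΣx²−(Σx)²)(nΣy²−(Σy)²)]
  nΣx²−(Σx)² = 14·926 − 10404 = 2560;  nΣy²−(Σy)² = 14·8955 − 27225 = 98145
  √(2560·98145) = √251251200 = 15850.9053
r = -2088 / 15850.9053 = -0.1317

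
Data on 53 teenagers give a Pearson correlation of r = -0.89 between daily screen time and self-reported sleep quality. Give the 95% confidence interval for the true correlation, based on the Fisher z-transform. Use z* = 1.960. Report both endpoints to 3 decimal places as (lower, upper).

(-0.935, -0.816)

Fisher z: z_r = atanh(r) = ½·ln((1+(-0.89))/(1−(-0.89))) = -1.421926
SE(z) = 1/√(n−3) = 1/√50 = 0.141421
95% ⇒ z* = 1.960; margin = 1.960·0.141421 = 0.277185
CI on z-scale: (-1.699111, -1.144741)
Back-transform: tanh(-1.699111) = -0.935298, tanh(-1.144741) = -0.816004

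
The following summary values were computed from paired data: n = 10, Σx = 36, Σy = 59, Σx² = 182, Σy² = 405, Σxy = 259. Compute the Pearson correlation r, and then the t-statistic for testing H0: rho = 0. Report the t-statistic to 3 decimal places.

S_xy = nΣxy − ΣxΣy = 10·259 − 36·59 = 2590 − 2124 = 466
S_xx = nΣx² − (Σx)² = 10·182 − 36² = 1820 − 1296 = 524
S_yy = nΣy² − (Σy)² = 10·405 − 59² = 4050 − 3481 = 569
r = S_xy / √(S_xx·S_yy) = 466 / √(524·569) = 466 / √298156 = 466 / 546.0366 = 0.8534
t = r·√(n−2)/√(1−r²) = 0.8534·√8 / √(1−0.728292) = 2.413780 / 0.521256 = 4.631

4.631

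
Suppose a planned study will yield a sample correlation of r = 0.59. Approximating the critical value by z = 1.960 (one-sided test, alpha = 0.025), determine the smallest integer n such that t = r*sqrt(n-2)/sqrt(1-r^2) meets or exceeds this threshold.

10

r√(n−2)/√(1−r²) ≥ 1.960  ⇔  n−2 ≥ (1.960)²·(1−r²)/r²
(1−r²)/r² = (1−0.3481)/0.3481 = 1.8727
n ≥ 2 + 3.8416·1.8727 = 2 + 7.1942 = 9.1942
⌈9.1942⌉ = 10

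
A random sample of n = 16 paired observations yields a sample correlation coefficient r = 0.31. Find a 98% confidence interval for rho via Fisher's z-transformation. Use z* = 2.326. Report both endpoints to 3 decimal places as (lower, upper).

Fisher z: z_r = atanh(r) = ½·ln((1+0.31)/(1−0.31)) = 0.320545
SE(z) = 1/√(n−3) = 1/√13 = 0.277350
98% ⇒ z* = 2.326; margin = 2.326·0.277350 = 0.645116
CI on z-scale: (-0.324571, 0.965661)
Back-transform: tanh(-0.324571) = -0.313634, tanh(0.965661) = 0.746791

(-0.314, 0.747)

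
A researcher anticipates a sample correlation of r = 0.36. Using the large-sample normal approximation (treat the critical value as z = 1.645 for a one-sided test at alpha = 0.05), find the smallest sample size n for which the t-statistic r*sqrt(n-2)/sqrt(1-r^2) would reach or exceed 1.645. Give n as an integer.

21

r√(n−2)/√(1−r²) ≥ 1.645  ⇔  n−2 ≥ (1.645)²·(1−r²)/r²
(1−r²)/r² = (1−0.1296)/0.1296 = 6.7160
n ≥ 2 + 2.706025·6.7160 = 2 + 18.1737 = 20.1737
⌈20.1737⌉ = 21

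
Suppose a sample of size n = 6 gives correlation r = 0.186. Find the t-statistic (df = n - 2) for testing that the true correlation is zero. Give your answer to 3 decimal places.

0.379

t = r·√(n−2) / √(1−r²) with r = 0.186, n = 6
  = 0.186·√4 / √(1 − 0.034596)
  = 0.186·2.000000 / 0.982550
  = 0.372000 / 0.982550 = 0.379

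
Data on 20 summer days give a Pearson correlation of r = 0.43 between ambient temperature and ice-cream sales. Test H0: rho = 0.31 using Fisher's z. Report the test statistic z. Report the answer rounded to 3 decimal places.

0.575

Fisher z: atanh(0.43) = 0.459897, atanh(0.31) = 0.320545
z = (z_r − z_0)·√(n−3) = (0.459897 − 0.320545)·√17 = 0.139352 · 4.123106 = 0.575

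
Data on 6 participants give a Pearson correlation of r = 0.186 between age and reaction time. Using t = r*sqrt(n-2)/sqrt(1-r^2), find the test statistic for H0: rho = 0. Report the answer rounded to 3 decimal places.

0.379

t = r·√(n−2) / √(1−r²) with r = 0.186, n = 6
  = 0.186·√4 / √(1 − 0.034596)
  = 0.186·2.000000 / 0.982550
  = 0.372000 / 0.982550 = 0.379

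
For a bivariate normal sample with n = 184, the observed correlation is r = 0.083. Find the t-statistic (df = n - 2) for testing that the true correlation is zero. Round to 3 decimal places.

t = r·√(n−2) / √(1−r²) with r = 0.083, n = 184
  = 0.083·√182 / √(1 − 0.006889)
  = 0.083·13.490738 / 0.996550
  = 1.119731 / 0.996550 = 1.124

1.124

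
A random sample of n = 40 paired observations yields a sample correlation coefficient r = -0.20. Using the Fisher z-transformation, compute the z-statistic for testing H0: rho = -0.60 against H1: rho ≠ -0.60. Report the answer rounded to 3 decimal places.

z_r = atanh(-0.20) = -0.202733,  z_0 = atanh(-0.60) = -0.693147
SE = 1/√(n−3) = 1/√37 = 0.164399
z = (z_r − z_0)/SE = (-0.202733 − (-0.693147)) / 0.164399 = 0.490414 / 0.164399 = 2.983

2.983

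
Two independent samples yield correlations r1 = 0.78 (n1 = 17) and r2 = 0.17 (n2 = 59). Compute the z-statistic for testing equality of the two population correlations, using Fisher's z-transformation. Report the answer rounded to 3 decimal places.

z1 = atanh(0.78) = 1.045371,  z2 = atanh(0.17) = 0.171667
SE = √(1/(n1−3) + 1/(n2−3)) = √(1/14 + 1/56) = √(0.0714286 + 0.0178571) = √0.0892857 = 0.298807
z = (z1 − z2)/SE = (1.045371 − 0.171667) / 0.298807 = 0.873704 / 0.298807 = 2.924

2.924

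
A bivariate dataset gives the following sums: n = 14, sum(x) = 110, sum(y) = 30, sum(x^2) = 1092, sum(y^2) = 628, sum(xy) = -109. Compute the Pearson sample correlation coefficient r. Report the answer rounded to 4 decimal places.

-0.9621

S_xy = nΣxy − ΣxΣy = 14·(-109) − 110·30 = -1526 − 3300 = -4826
S_xx = nΣx² − (Σx)² = 14·1092 − 110² = 15288 − 12100 = 3188
S_yy = nΣy² − (Σy)² = 14·628 − 30² = 8792 − 900 = 7892
r = S_xy / √(S_xx·S_yy) = -4826 / √(3188·7892) = -4826 / √25159696 = -4826 / 5015.9442 = -0.9621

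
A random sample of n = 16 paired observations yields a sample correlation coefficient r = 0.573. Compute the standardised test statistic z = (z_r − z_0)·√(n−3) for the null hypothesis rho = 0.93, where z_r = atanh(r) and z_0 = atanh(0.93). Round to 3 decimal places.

-3.629

Fisher z: atanh(0.573) = 0.651978, atanh(0.93) = 1.658390
z = (z_r − z_0)·√(n−3) = (0.651978 − 1.658390)·√13 = -1.006412 · 3.605551 = -3.629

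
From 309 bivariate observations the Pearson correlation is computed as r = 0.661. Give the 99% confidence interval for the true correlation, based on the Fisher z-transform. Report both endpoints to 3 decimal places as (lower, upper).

z_r = atanh(0.661) = 0.794588;  SE = 1/√(n−3) = 1/√306 = 0.057166
z-limits: 0.794588 ± 2.576·0.057166 = 0.794588 ± 0.147260 = [0.647328, 0.941848]
ρ-limits: (tanh 0.647328, tanh 0.941848) = (0.570, 0.736)

(0.570, 0.736)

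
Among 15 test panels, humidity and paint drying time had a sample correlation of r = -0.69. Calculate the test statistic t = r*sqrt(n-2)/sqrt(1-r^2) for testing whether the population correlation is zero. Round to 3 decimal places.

-3.437

t = r·√(n−2) / √(1−r²) with r = -0.69, n = 15
  = -0.69·√13 / √(1 − 0.4761)
  = -0.69·3.605551 / 0.723809
  = -2.487830 / 0.723809 = -3.437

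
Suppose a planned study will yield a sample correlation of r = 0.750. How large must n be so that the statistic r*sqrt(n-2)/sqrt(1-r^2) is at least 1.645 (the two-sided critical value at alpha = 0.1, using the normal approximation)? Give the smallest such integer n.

5

Need r·√(n−2)/√(1−r²) ≥ 1.645
√(n−2) ≥ 1.645·√(1−0.562500) / 0.750 = 1.645·0.661438 / 0.750 = 1.4508
n−2 ≥ 2.1048  ⇒  n ≥ 4.1048
Smallest integer n = 5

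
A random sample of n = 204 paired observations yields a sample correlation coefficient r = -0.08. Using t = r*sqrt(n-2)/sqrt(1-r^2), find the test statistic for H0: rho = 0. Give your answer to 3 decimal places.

-1.141

t = r·√(n−2) / √(1−r²) with r = -0.08, n = 204
  = -0.08·√202 / √(1 − 0.0064)
  = -0.08·14.212670 / 0.996795
  = -1.137014 / 0.996795 = -1.141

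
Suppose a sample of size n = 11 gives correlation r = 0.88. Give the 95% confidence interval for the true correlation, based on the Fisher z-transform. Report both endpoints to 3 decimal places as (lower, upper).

z_r = atanh(0.88) = 1.375768;  SE = 1/√(n−3) = 1/√8 = 0.353553
z-limits: 1.375768 ± 1.960·0.353553 = 1.375768 ± 0.692964 = [0.682804, 2.068732]
ρ-limits: (tanh 0.682804, tanh 2.068732) = (0.593, 0.969)

(0.593, 0.969)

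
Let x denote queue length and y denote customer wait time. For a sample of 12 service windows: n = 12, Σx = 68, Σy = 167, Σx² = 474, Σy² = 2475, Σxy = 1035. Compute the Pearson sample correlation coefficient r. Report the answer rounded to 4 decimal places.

Numerator: nΣxy − (Σx)(Σy) = 12·1035 − (68)(167) = 1064
Denominator: √[(nΣx²−(Σx)²)(nΣy²−(Σy)²)]
  nΣx²−(Σx)² = 12·474 − 4624 = 1064;  nΣy²−(Σy)² = 12·2475 − 27889 = 1811
  √(1064·1811) = √1926904 = 1388.1297
r = 1064 / 1388.1297 = 0.7665

0.7665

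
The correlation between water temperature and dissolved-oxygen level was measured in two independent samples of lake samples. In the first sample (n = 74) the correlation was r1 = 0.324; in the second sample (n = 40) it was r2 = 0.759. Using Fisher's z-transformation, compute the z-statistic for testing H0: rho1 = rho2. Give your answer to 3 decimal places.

Fisher z-transforms: z1 = atanh(0.324) = 0.336110, z2 = atanh(0.759) = 0.993852; difference d = -0.657742
Var(d) = 1/71 + 1/37 = 0.0140845 + 0.0270270 = 0.0411115
z = d/√Var(d) = -0.657742 / √0.0411115 = -0.657742 / 0.202760 = -3.244

-3.244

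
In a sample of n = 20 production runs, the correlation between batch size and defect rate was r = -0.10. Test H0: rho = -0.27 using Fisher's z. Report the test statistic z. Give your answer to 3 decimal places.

0.728

Fisher z: atanh(-0.10) = -0.100335, atanh(-0.27) = -0.276864
z = (z_r − z_0)·√(n−3) = (-0.100335 − (-0.276864))·√17 = 0.176529 · 4.123106 = 0.728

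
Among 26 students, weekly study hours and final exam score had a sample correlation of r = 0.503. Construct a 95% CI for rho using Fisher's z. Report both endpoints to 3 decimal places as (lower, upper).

(0.144, 0.745)

z_r = atanh(0.503) = 0.553314;  SE = 1/√(n−3) = 1/√23 = 0.208514
z-limits: 0.553314 ± 1.960·0.208514 = 0.553314 ± 0.408687 = [0.144627, 0.962001]
ρ-limits: (tanh 0.144627, tanh 0.962001) = (0.144, 0.745)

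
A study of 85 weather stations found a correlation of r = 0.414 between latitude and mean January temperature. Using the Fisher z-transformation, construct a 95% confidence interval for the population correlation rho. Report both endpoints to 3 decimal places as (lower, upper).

Fisher z: z_r = atanh(r) = ½·ln((1+0.414)/(1−0.414)) = 0.440429
SE(z) = 1/√(n−3) = 1/√82 = 0.110432
95% ⇒ z* = 1.960; margin = 1.960·0.110432 = 0.216447
CI on z-scale: (0.223982, 0.656876)
Back-transform: tanh(0.223982) = 0.220310, tanh(0.656876) = 0.576281

(0.220, 0.576)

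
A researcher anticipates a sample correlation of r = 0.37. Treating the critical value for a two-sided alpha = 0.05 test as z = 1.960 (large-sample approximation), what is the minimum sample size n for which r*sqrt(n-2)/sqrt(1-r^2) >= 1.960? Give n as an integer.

27

Need r·√(n−2)/√(1−r²) ≥ 1.960
√(n−2) ≥ 1.960·√(1−0.1369) / 0.37 = 1.960·0.929032 / 0.37 = 4.9214
n−2 ≥ 24.2202  ⇒  n ≥ 26.2202
Smallest integer n = 27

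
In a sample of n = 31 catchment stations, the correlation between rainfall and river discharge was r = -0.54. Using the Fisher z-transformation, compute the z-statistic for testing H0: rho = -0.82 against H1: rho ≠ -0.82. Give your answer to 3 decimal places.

z_r = atanh(-0.54) = -0.604156,  z_0 = atanh(-0.82) = -1.156817
SE = 1/√(n−3) = 1/√28 = 0.188982
z = (z_r − z_0)/SE = (-0.604156 − (-1.156817)) / 0.188982 = 0.552661 / 0.188982 = 2.924

2.924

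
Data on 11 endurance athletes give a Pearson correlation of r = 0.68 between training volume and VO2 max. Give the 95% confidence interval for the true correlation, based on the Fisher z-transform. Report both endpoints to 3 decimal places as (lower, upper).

(0.135, 0.909)

Fisher z: z_r = atanh(r) = ½·ln((1+0.68)/(1−0.68)) = 0.829114
SE(z) = 1/√(n−3) = 1/√8 = 0.353553
95% ⇒ z* = 1.960; margin = 1.960·0.353553 = 0.692964
CI on z-scale: (0.136150, 1.522078)
Back-transform: tanh(0.136150) = 0.135315, tanh(1.522078) = 0.909059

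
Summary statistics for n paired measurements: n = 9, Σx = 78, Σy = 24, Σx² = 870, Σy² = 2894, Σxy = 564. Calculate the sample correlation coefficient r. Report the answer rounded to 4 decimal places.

0.4805

Numerator: nΣxy − (Σx)(Σy) = 9·564 − (78)(24) = 3204
Denominator: √[(nΣx²−(Σx)²)(nΣy²−(Σy)²)]
  nΣx²−(Σx)² = 9·870 − 6084 = 1746;  nΣy²−(Σy)² = 9·2894 − 576 = 25470
  √(1746·25470) = √44470620 = 6668.6295
r = 3204 / 6668.6295 = 0.4805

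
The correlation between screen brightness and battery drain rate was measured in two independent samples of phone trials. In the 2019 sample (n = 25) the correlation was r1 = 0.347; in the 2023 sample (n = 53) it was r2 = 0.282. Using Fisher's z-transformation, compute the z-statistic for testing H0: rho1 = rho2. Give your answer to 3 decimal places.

Fisher z-transforms: z1 = atanh(0.347) = 0.362029, z2 = atanh(0.282) = 0.289854; difference d = 0.072175
Var(d) = 1/22 + 1/50 = 0.0454545 + 0.0200000 = 0.0654545
z = d/√Var(d) = 0.072175 / √0.0654545 = 0.072175 / 0.255841 = 0.282

0.282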